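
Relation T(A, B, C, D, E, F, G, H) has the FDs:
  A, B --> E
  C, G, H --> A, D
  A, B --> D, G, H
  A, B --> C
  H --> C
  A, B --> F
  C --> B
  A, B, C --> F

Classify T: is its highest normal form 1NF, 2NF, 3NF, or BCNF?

3NF

Candidate keys: {A, B}, {A, C}, {A, H}, {G, H}. Prime attributes: {A, B, C, G, H}.
H --> C breaks BCNF: {H}⁺ = {B, C, H}, so {H} is not a superkey.
Since {C} ⊆ prime attributes and every other non-superkey FD also has a prime right side, the schema is in 3NF.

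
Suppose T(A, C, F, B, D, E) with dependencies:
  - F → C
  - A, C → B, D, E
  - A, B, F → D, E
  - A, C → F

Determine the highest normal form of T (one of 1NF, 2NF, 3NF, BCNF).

3NF

Candidate keys: {A, C}, {A, F}. Prime attributes: {A, C, F}.
For F → C we have {F}⁺ = {C, F}; {F} is not a superkey, so BCNF fails.
But every attribute on its right side ({C}) is prime, and the same holds for every other non-superkey FD, so 3NF still holds.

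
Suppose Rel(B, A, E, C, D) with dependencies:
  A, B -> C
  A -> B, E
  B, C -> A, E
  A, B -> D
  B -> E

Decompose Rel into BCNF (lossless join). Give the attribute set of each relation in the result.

Candidate keys of the original relation: {A}, {B, C}.
Within {A, B, C, D, E}: {B}⁺ ∩ {A, B, C, D, E} = {B, E}, not the whole set, so B -> E violates BCNF; decompose into {B, E} and {A, B, C, D}.
{B, E}: every determinant is a superkey — BCNF.
{A, B, C, D}: every determinant is a superkey — BCNF.

{A, B, C, D}; {B, E}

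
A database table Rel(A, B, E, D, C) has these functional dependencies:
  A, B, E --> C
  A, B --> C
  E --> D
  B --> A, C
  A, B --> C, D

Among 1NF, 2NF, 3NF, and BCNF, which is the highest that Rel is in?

1NF

Candidate key: {B, E}. Prime attributes: {B, E}.
A, B --> C: {A, B}⁺ = {A, B, C, D}, which is not all of the attributes, so the left side is not a superkey — BCNF is violated.
A, B --> C determines the non-prime attribute {C} from a non-superkey — 3NF is violated.
{B} is a proper subset of the key {B, E}, and {B}⁺ contains the non-prime attributes {A, C, D} — a partial dependency, so 2NF is violated.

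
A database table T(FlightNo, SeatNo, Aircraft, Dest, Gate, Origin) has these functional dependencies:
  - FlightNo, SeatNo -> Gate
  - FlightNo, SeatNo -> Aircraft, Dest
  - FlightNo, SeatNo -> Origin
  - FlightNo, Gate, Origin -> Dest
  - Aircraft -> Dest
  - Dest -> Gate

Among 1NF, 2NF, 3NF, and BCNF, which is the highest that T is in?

Candidate key: {FlightNo, SeatNo}. Prime attributes: {FlightNo, SeatNo}.
FlightNo, Gate, Origin -> Dest breaks BCNF: {FlightNo, Gate, Origin}⁺ = {Dest, FlightNo, Gate, Origin}, so {FlightNo, Gate, Origin} is not a superkey.
Because {Dest} is non-prime and the left side of FlightNo, Gate, Origin -> Dest is not a superkey, the relation is not in 3NF.
Checking every proper subset of each key, none determines a non-prime attribute — 2NF is satisfied.

2NF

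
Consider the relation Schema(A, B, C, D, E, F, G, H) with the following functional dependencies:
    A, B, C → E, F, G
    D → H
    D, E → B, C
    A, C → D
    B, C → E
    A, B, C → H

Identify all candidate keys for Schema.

{A, B, C}, {A, C, E}, {A, D, E}

{A} never appears on the right of any FD, so every key must include it.
{A, B, C}⁺ = {A, B, C, D, E, F, G, H}, which is every attribute, so {A, B, C} is a candidate key.
{A, C, E}⁺ = {A, B, C, D, E, F, G, H}, which is every attribute, so {A, C, E} is a candidate key.
{A, D, E}⁺ = {A, B, C, D, E, F, G, H}, which is every attribute, so {A, D, E} is a candidate key.
Any other superkey properly contains one of these, so there are no further candidate keys.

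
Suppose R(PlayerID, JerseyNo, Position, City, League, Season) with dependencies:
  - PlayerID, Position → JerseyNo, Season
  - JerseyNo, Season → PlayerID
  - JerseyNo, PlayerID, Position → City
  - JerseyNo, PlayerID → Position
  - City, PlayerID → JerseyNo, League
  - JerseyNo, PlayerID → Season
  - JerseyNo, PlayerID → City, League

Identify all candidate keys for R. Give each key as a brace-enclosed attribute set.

{City, PlayerID}, {JerseyNo, PlayerID}, {JerseyNo, Season}, {PlayerID, Position}

{City, PlayerID}⁺ = {City, JerseyNo, League, PlayerID, Position, Season} — all of the relation — so {City, PlayerID} is a candidate key.
{JerseyNo, PlayerID}⁺ = {City, JerseyNo, League, PlayerID, Position, Season} — all of the relation — so {JerseyNo, PlayerID} is a candidate key.
{JerseyNo, Season}⁺ = {City, JerseyNo, League, PlayerID, Position, Season} — all of the relation — so {JerseyNo, Season} is a candidate key.
{PlayerID, Position}⁺ = {City, JerseyNo, League, PlayerID, Position, Season} — all of the relation — so {PlayerID, Position} is a candidate key.
No proper subset of any of these is a key, and no other minimal superkey exists.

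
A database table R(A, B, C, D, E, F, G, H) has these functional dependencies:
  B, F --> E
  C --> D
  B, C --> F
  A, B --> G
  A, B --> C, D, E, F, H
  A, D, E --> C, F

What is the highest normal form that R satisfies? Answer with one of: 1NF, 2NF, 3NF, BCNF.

2NF

Candidate key: {A, B}. Prime attributes: {A, B}.
B, F --> E: {B, F}⁺ = {B, E, F}, which is not all of the attributes, so the left side is not a superkey — BCNF is violated.
B, F --> E has non-prime {E} on the right and a non-superkey on the left, so 3NF fails.
Checking every proper subset of each key, none determines a non-prime attribute — 2NF is satisfied.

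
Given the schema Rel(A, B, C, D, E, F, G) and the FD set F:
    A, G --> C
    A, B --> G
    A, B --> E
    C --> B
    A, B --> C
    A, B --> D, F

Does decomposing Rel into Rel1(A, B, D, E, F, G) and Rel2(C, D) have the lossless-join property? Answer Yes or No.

No

The shared attributes are {D} and {D}⁺ = {D}.
Neither Rel1 nor Rel2 is contained in that closure, so the decomposition is lossy.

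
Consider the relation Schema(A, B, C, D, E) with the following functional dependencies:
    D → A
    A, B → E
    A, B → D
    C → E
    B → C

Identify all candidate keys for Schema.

{B} never appears on the right of any FD, so every key must include it.
{A, B} is a candidate key since {A, B}⁺ = {A, B, C, D, E} covers every attribute.
{B, D} is a candidate key since {B, D}⁺ = {A, B, C, D, E} covers every attribute.
These are minimal and exhaustive — every other superkey contains one of them.

{A, B}, {B, D}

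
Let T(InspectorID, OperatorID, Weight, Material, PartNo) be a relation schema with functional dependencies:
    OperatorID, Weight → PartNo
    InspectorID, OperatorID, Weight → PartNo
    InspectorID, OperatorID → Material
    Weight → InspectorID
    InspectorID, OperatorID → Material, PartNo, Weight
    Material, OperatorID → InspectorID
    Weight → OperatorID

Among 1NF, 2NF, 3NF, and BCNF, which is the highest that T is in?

BCNF

Candidate keys: {InspectorID, OperatorID}, {Material, OperatorID}, {Weight}. Prime attributes: {InspectorID, Material, OperatorID, Weight}.
The left-hand side of every FD is a superkey, so BCNF is satisfied.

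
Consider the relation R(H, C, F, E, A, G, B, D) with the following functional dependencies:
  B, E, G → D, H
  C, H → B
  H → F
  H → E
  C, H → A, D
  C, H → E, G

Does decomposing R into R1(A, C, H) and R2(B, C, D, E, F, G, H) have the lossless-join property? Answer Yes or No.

Common attributes: {C, H}; their closure is {A, B, C, D, E, F, G, H}.
R1 is contained in that closure, so R1 ∩ R2 → R1 holds and the join is lossless.

Yes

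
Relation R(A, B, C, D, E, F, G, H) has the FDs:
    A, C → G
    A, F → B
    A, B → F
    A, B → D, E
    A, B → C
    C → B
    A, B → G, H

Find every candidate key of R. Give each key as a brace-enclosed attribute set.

{A, B}, {A, C}, {A, F}

{A} never appears on the right of any FD, so every key must include it.
Closure of {A, B} is {A, B, C, D, E, F, G, H}, the whole schema; {A, B} is a candidate key.
Closure of {A, C} is {A, B, C, D, E, F, G, H}, the whole schema; {A, C} is a candidate key.
Closure of {A, F} is {A, B, C, D, E, F, G, H}, the whole schema; {A, F} is a candidate key.
These are minimal and exhaustive — every other superkey contains one of them.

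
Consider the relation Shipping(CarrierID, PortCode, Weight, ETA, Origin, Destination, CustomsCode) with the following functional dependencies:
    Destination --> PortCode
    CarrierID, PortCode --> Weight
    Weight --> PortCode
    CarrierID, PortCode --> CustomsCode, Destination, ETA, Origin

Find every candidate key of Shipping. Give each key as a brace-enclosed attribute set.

{CarrierID} never appears on the right of any FD, so every key must include it.
Closure of {CarrierID, Destination} is {CarrierID, CustomsCode, Destination, ETA, Origin, PortCode, Weight}, the whole schema; {CarrierID, Destination} is a candidate key.
Closure of {CarrierID, PortCode} is {CarrierID, CustomsCode, Destination, ETA, Origin, PortCode, Weight}, the whole schema; {CarrierID, PortCode} is a candidate key.
Closure of {CarrierID, Weight} is {CarrierID, CustomsCode, Destination, ETA, Origin, PortCode, Weight}, the whole schema; {CarrierID, Weight} is a candidate key.
Any other superkey properly contains one of these, so there are no further candidate keys.

{CarrierID, Destination}, {CarrierID, PortCode}, {CarrierID, Weight}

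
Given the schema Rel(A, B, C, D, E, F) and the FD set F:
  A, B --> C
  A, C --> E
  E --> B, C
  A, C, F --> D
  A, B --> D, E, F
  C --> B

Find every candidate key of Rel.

{A, B}, {A, C}, {A, E}

No FD produces {A}, so it must be in every candidate key.
{A, B} is a candidate key since {A, B}⁺ = {A, B, C, D, E, F} covers every attribute.
{A, C} is a candidate key since {A, C}⁺ = {A, B, C, D, E, F} covers every attribute.
{A, E} is a candidate key since {A, E}⁺ = {A, B, C, D, E, F} covers every attribute.
Any other superkey properly contains one of these, so there are no further candidate keys.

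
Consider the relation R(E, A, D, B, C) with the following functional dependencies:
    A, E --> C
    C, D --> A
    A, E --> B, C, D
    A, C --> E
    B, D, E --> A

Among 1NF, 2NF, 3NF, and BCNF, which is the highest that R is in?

Candidate keys: {A, C}, {A, E}, {B, D, E}, {C, D}. Prime attributes: {A, B, C, D, E}.
The left-hand side of every FD is a superkey, so BCNF is satisfied.

BCNF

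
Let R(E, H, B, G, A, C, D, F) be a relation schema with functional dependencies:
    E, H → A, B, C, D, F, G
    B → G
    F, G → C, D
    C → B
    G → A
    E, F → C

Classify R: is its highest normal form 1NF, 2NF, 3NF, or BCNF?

2NF

Candidate key: {E, H}. Prime attributes: {E, H}.
For B → G we have {B}⁺ = {A, B, G}; {B} is not a superkey, so BCNF fails.
B → G determines the non-prime attribute {G} from a non-superkey — 3NF is violated.
No proper subset of a key has a non-prime attribute in its closure, so there is no partial dependency; 2NF holds.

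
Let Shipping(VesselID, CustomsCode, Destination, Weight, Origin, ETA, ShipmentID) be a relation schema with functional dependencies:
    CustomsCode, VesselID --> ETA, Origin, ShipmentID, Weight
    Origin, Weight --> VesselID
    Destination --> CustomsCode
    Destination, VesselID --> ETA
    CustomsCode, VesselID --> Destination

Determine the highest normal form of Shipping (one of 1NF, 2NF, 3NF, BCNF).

3NF

Candidate keys: {CustomsCode, Origin, Weight}, {CustomsCode, VesselID}, {Destination, Origin, Weight}, {Destination, VesselID}. Prime attributes: {CustomsCode, Destination, Origin, VesselID, Weight}.
Origin, Weight --> VesselID: {Origin, Weight}⁺ = {Origin, VesselID, Weight}, which is not all of the attributes, so the left side is not a superkey — BCNF is violated.
Since {VesselID} ⊆ prime attributes and every other non-superkey FD also has a prime right side, the schema is in 3NF.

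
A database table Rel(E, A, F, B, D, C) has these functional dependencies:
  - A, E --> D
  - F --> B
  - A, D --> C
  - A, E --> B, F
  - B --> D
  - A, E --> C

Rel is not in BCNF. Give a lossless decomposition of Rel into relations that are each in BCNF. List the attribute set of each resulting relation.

Candidate key of the original relation: {A, E}.
{A, B, C, D, E, F}: {F} determines {B, D, F} here but is not a superkey — split on F --> B, D, giving {B, D, F} and {A, C, E, F}.
{B, D, F}: {B} determines {B, D} here but is not a superkey — split on B --> D, giving {B, D} and {B, F}.
{B, D} has no BCNF violation.
{B, F} has no BCNF violation.
{A, C, E, F}: {A, F} determines {A, C, F} here but is not a superkey — split on A, F --> C, giving {A, C, F} and {A, E, F}.
{A, C, F} has no BCNF violation.
{A, E, F} has no BCNF violation.

{A, C, F}; {A, E, F}; {B, D}; {B, F}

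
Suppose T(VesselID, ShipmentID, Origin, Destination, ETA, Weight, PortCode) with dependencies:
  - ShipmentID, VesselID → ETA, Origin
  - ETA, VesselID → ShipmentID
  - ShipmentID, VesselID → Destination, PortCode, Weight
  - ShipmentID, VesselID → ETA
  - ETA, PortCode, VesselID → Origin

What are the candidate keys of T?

{ETA, VesselID}, {ShipmentID, VesselID}

{VesselID} never appears on the right of any FD, so every key must include it.
Closure of {ETA, VesselID} is {Destination, ETA, Origin, PortCode, ShipmentID, VesselID, Weight}, the whole schema; {ETA, VesselID} is a candidate key.
Closure of {ShipmentID, VesselID} is {Destination, ETA, Origin, PortCode, ShipmentID, VesselID, Weight}, the whole schema; {ShipmentID, VesselID} is a candidate key.
No proper subset of any of these is a key, and no other minimal superkey exists.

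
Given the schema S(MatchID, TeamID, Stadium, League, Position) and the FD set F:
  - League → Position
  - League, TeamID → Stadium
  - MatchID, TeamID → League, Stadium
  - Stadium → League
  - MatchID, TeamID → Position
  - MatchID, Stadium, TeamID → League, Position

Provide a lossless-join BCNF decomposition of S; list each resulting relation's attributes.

{League, MatchID, TeamID}; {League, Position}; {League, Stadium}; {Stadium, TeamID}

Candidate key of the original relation: {MatchID, TeamID}.
{League, MatchID, Position, Stadium, TeamID}: {League} determines {League, Position} here but is not a superkey — split on League → Position, giving {League, Position} and {League, MatchID, Stadium, TeamID}.
{League, Position} has no BCNF violation.
{League, MatchID, Stadium, TeamID}: {League, TeamID} determines {League, Stadium, TeamID} here but is not a superkey — split on League, TeamID → Stadium, giving {League, Stadium, TeamID} and {League, MatchID, TeamID}.
{League, Stadium, TeamID}: {Stadium} determines {League, Stadium} here but is not a superkey — split on Stadium → League, giving {League, Stadium} and {Stadium, TeamID}.
{League, Stadium} has no BCNF violation.
{Stadium, TeamID} has no BCNF violation.
{League, MatchID, TeamID} has no BCNF violation.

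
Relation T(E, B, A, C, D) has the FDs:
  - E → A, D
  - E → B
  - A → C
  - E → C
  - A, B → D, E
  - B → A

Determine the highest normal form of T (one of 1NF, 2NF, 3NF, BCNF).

Candidate keys: {B}, {E}. Prime attributes: {B, E}.
A → C breaks BCNF: {A}⁺ = {A, C}, so {A} is not a superkey.
Because {C} is non-prime and the left side of A → C is not a superkey, the relation is not in 3NF.
With only single-attribute keys there can be no partial dependency, so 2NF holds.

2NF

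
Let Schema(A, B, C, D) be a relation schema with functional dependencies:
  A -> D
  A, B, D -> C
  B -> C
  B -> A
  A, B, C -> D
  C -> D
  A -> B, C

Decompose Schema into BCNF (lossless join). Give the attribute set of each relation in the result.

Candidate keys of the original relation: {A}, {B}.
{A, B, C, D}: {C} determines {C, D} here but is not a superkey — split on C -> D, giving {C, D} and {A, B, C}.
{C, D}: every determinant is a superkey — BCNF.
{A, B, C}: every determinant is a superkey — BCNF.

{A, B, C}; {C, D}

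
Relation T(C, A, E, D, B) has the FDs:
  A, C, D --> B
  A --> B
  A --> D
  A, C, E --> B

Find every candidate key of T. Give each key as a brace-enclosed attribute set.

{A, C, E}

Attributes never on any right-hand side: {A, C, E} — every candidate key must contain all of them.
{A, C, E}⁺ = {A, B, C, D, E}, which is every attribute, so {A, C, E} is a candidate key.
No smaller or unrelated set reaches every attribute, so there are no other keys.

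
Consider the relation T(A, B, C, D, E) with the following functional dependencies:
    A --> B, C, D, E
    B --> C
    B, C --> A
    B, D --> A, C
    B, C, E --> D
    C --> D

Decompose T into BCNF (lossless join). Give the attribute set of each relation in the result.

{A, B, C, E}; {C, D}

Candidate keys of the original relation: {A}, {B}.
Within {A, B, C, D, E}: {C}⁺ ∩ {A, B, C, D, E} = {C, D}, not the whole set, so C --> D violates BCNF; decompose into {C, D} and {A, B, C, E}.
{C, D} is in BCNF.
{A, B, C, E} is in BCNF.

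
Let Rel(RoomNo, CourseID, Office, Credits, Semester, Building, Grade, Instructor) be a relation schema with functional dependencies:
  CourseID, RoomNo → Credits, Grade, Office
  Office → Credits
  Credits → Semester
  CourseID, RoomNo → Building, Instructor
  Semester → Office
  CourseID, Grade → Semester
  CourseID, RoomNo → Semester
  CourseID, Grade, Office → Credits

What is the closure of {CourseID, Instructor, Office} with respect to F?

{CourseID, Credits, Instructor, Office, Semester}

Start with {CourseID, Instructor, Office}.
Office → Credits applies; add {Credits} → now {CourseID, Credits, Instructor, Office}.
Credits → Semester applies; add {Semester} → now {CourseID, Credits, Instructor, Office, Semester}.
No further FD applies.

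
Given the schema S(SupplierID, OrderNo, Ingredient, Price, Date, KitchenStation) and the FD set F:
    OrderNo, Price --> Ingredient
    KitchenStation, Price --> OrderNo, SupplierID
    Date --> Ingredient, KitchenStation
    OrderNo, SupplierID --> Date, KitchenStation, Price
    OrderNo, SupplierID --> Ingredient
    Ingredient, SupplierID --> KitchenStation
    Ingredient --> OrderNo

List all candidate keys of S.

{Date, Price}, {Date, SupplierID}, {Ingredient, SupplierID}, {KitchenStation, Price}, {OrderNo, SupplierID}

{Date, Price} is a candidate key since {Date, Price}⁺ = {Date, Ingredient, KitchenStation, OrderNo, Price, SupplierID} covers every attribute.
{Date, SupplierID} is a candidate key since {Date, SupplierID}⁺ = {Date, Ingredient, KitchenStation, OrderNo, Price, SupplierID} covers every attribute.
{Ingredient, SupplierID} is a candidate key since {Ingredient, SupplierID}⁺ = {Date, Ingredient, KitchenStation, OrderNo, Price, SupplierID} covers every attribute.
{KitchenStation, Price} is a candidate key since {KitchenStation, Price}⁺ = {Date, Ingredient, KitchenStation, OrderNo, Price, SupplierID} covers every attribute.
{OrderNo, SupplierID} is a candidate key since {OrderNo, SupplierID}⁺ = {Date, Ingredient, KitchenStation, OrderNo, Price, SupplierID} covers every attribute.
No proper subset of any of these is a key, and no other minimal superkey exists.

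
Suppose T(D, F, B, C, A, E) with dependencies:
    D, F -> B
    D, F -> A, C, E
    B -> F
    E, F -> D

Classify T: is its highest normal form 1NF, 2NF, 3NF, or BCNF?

Candidate keys: {B, D}, {B, E}, {D, F}, {E, F}. Prime attributes: {B, D, E, F}.
For B -> F we have {B}⁺ = {B, F}; {B} is not a superkey, so BCNF fails.
Its right-hand attributes {F} are all prime, as are those of every other non-superkey FD — the relation is in 3NF.

3NF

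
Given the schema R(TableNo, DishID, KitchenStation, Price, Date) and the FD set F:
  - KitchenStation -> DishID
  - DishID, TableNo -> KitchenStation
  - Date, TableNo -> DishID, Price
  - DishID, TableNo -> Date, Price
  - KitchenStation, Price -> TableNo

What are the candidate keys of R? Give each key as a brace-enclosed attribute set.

{Date, TableNo} is a candidate key since {Date, TableNo}⁺ = {Date, DishID, KitchenStation, Price, TableNo} covers every attribute.
{DishID, TableNo} is a candidate key since {DishID, TableNo}⁺ = {Date, DishID, KitchenStation, Price, TableNo} covers every attribute.
{KitchenStation, Price} is a candidate key since {KitchenStation, Price}⁺ = {Date, DishID, KitchenStation, Price, TableNo} covers every attribute.
{KitchenStation, TableNo} is a candidate key since {KitchenStation, TableNo}⁺ = {Date, DishID, KitchenStation, Price, TableNo} covers every attribute.
Any other superkey properly contains one of these, so there are no further candidate keys.

{Date, TableNo}, {DishID, TableNo}, {KitchenStation, Price}, {KitchenStation, TableNo}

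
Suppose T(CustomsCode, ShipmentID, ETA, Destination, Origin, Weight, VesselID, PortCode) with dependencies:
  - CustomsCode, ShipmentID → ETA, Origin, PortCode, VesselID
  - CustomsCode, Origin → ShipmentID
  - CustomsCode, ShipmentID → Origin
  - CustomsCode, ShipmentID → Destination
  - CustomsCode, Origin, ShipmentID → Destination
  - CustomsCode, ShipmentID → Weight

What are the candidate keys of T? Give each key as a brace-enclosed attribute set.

{CustomsCode, Origin}, {CustomsCode, ShipmentID}

Attributes never on any right-hand side: {CustomsCode} — every candidate key must contain it.
Closure of {CustomsCode, Origin} is {CustomsCode, Destination, ETA, Origin, PortCode, ShipmentID, VesselID, Weight}, the whole schema; {CustomsCode, Origin} is a candidate key.
Closure of {CustomsCode, ShipmentID} is {CustomsCode, Destination, ETA, Origin, PortCode, ShipmentID, VesselID, Weight}, the whole schema; {CustomsCode, ShipmentID} is a candidate key.
No proper subset of any of these is a key, and no other minimal superkey exists.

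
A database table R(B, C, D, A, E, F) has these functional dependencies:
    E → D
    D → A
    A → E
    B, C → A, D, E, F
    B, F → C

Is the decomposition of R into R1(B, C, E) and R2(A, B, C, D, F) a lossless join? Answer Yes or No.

Common attributes: {B, C}; their closure is {A, B, C, D, E, F}.
This includes all of R1, so the common attributes are a superkey of R1 — the join is lossless.

Yes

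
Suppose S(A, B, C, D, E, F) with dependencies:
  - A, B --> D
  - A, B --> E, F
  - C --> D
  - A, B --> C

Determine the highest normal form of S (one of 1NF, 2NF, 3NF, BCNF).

2NF

Candidate key: {A, B}. Prime attributes: {A, B}.
For C --> D we have {C}⁺ = {C, D}; {C} is not a superkey, so BCNF fails.
C --> D determines the non-prime attribute {D} from a non-superkey — 3NF is violated.
Checking every proper subset of each key, none determines a non-prime attribute — 2NF is satisfied.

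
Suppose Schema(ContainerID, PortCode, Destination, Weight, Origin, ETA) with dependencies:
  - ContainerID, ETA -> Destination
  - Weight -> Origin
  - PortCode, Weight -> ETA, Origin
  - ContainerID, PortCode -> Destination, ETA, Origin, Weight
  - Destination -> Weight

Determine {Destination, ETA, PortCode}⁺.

Start with {Destination, ETA, PortCode}.
Destination -> Weight applies; add {Weight} → now {Destination, ETA, PortCode, Weight}.
Weight -> Origin applies; add {Origin} → now {Destination, ETA, Origin, PortCode, Weight}.
No further FD applies.

{Destination, ETA, Origin, PortCode, Weight}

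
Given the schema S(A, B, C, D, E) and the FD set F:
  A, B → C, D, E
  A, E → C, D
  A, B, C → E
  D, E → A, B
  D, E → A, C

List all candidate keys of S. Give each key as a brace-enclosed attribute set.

{A, B}, {A, E}, {D, E}

{A, B}⁺ = {A, B, C, D, E} — all of the relation — so {A, B} is a candidate key.
{A, E}⁺ = {A, B, C, D, E} — all of the relation — so {A, E} is a candidate key.
{D, E}⁺ = {A, B, C, D, E} — all of the relation — so {D, E} is a candidate key.
These are minimal and exhaustive — every other superkey contains one of them.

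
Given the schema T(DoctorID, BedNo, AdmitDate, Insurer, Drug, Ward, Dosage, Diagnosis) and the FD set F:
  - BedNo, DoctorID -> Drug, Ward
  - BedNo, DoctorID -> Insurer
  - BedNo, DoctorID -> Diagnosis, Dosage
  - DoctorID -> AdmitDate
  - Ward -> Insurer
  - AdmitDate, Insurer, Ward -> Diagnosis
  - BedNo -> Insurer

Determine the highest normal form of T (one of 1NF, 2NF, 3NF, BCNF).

Candidate key: {BedNo, DoctorID}. Prime attributes: {BedNo, DoctorID}.
For DoctorID -> AdmitDate we have {DoctorID}⁺ = {AdmitDate, DoctorID}; {DoctorID} is not a superkey, so BCNF fails.
DoctorID -> AdmitDate has non-prime {AdmitDate} on the right and a non-superkey on the left, so 3NF fails.
The proper key subset {BedNo} of {BedNo, DoctorID} determines non-prime {Insurer}, so the relation is not even in 2NF.

1NF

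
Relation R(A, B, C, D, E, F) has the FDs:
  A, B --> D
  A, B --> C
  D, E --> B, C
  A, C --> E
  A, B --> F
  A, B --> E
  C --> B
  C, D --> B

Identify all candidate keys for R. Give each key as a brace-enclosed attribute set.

{A, B}, {A, C}, {A, D, E}

No FD produces {A}, so it must be in every candidate key.
{A, B}⁺ = {A, B, C, D, E, F}, which is every attribute, so {A, B} is a candidate key.
{A, C}⁺ = {A, B, C, D, E, F}, which is every attribute, so {A, C} is a candidate key.
{A, D, E}⁺ = {A, B, C, D, E, F}, which is every attribute, so {A, D, E} is a candidate key.
Any other superkey properly contains one of these, so there are no further candidate keys.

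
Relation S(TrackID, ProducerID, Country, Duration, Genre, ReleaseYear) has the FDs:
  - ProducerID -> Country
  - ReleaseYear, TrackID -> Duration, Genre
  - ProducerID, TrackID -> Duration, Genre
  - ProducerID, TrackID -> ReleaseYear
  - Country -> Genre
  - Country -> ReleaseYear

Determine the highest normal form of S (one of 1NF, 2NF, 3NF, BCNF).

Candidate key: {ProducerID, TrackID}. Prime attributes: {ProducerID, TrackID}.
For ProducerID -> Country we have {ProducerID}⁺ = {Country, Genre, ProducerID, ReleaseYear}; {ProducerID} is not a superkey, so BCNF fails.
ProducerID -> Country has non-prime {Country} on the right and a non-superkey on the left, so 3NF fails.
{ProducerID} is a proper subset of the key {ProducerID, TrackID}, and {ProducerID}⁺ contains the non-prime attributes {Country, Genre, ReleaseYear} — a partial dependency, so 2NF is violated.

1NF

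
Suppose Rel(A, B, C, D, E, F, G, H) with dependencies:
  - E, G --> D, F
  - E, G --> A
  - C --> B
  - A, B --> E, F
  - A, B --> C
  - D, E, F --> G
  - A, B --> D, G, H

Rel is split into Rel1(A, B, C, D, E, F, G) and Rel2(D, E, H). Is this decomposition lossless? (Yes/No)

The shared attributes are {D, E} and {D, E}⁺ = {D, E}.
Neither Rel1 nor Rel2 is contained in that closure, so the decomposition is lossy.

No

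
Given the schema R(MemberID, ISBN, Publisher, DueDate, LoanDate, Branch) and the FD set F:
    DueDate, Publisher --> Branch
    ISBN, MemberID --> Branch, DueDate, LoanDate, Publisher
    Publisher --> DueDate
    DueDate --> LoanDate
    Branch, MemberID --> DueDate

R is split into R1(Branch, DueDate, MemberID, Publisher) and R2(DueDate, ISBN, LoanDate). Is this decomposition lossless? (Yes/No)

No

Common attributes: {DueDate}; their closure is {DueDate, LoanDate}.
R1 ⊄ {DueDate, LoanDate} and R2 ⊄ {DueDate, LoanDate}, so the split is lossy.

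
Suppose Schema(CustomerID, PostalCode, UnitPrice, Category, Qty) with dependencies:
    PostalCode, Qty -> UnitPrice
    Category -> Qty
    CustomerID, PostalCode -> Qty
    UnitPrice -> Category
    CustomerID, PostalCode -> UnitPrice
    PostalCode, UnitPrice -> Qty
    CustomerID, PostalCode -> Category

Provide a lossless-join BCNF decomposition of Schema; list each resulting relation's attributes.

{Category, Qty}; {Category, UnitPrice}; {CustomerID, PostalCode, Qty}; {PostalCode, UnitPrice}

Candidate key of the original relation: {CustomerID, PostalCode}.
Within {Category, CustomerID, PostalCode, Qty, UnitPrice}: {PostalCode, Qty}⁺ ∩ {Category, CustomerID, PostalCode, Qty, UnitPrice} = {Category, PostalCode, Qty, UnitPrice}, not the whole set, so PostalCode, Qty -> Category, UnitPrice violates BCNF; decompose into {Category, PostalCode, Qty, UnitPrice} and {CustomerID, PostalCode, Qty}.
Within {Category, PostalCode, Qty, UnitPrice}: {Category}⁺ ∩ {Category, PostalCode, Qty, UnitPrice} = {Category, Qty}, not the whole set, so Category -> Qty violates BCNF; decompose into {Category, Qty} and {Category, PostalCode, UnitPrice}.
{Category, Qty}: every determinant is a superkey — BCNF.
Within {Category, PostalCode, UnitPrice}: {UnitPrice}⁺ ∩ {Category, PostalCode, UnitPrice} = {Category, UnitPrice}, not the whole set, so UnitPrice -> Category violates BCNF; decompose into {Category, UnitPrice} and {PostalCode, UnitPrice}.
{Category, UnitPrice}: every determinant is a superkey — BCNF.
{PostalCode, UnitPrice}: every determinant is a superkey — BCNF.
{CustomerID, PostalCode, Qty}: every determinant is a superkey — BCNF.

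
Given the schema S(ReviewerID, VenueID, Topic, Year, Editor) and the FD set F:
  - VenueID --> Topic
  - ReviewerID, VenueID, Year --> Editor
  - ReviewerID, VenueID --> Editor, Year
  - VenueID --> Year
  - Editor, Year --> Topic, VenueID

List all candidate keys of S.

{Editor, ReviewerID, Year}, {ReviewerID, VenueID}

No FD produces {ReviewerID}, so it must be in every candidate key.
{ReviewerID, VenueID}⁺ = {Editor, ReviewerID, Topic, VenueID, Year} — all of the relation — so {ReviewerID, VenueID} is a candidate key.
{Editor, ReviewerID, Year}⁺ = {Editor, ReviewerID, Topic, VenueID, Year} — all of the relation — so {Editor, ReviewerID, Year} is a candidate key.
Any other superkey properly contains one of these, so there are no further candidate keys.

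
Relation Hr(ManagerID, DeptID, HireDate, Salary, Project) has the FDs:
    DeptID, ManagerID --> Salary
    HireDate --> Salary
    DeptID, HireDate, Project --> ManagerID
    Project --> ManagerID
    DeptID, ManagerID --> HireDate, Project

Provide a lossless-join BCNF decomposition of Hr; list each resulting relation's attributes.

{DeptID, HireDate, Project}; {HireDate, Salary}; {ManagerID, Project}

Candidate keys of the original relation: {DeptID, ManagerID}, {DeptID, Project}.
{DeptID, HireDate, ManagerID, Project, Salary}: {HireDate} determines {HireDate, Salary} here but is not a superkey — split on HireDate --> Salary, giving {HireDate, Salary} and {DeptID, HireDate, ManagerID, Project}.
{HireDate, Salary}: every determinant is a superkey — BCNF.
{DeptID, HireDate, ManagerID, Project}: {Project} determines {ManagerID, Project} here but is not a superkey — split on Project --> ManagerID, giving {ManagerID, Project} and {DeptID, HireDate, Project}.
{ManagerID, Project}: every determinant is a superkey — BCNF.
{DeptID, HireDate, Project}: every determinant is a superkey — BCNF.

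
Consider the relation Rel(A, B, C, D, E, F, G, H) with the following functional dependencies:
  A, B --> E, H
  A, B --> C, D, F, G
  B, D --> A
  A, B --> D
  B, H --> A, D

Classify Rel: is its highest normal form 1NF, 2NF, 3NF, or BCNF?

BCNF

Candidate keys: {A, B}, {B, D}, {B, H}. Prime attributes: {A, B, D, H}.
Every FD has a superkey on the left, so the relation is in BCNF.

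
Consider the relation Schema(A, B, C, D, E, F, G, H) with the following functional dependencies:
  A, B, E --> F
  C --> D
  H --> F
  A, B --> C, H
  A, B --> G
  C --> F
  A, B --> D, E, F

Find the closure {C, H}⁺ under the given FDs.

Start with {C, H}.
C --> D applies; add {D} → now {C, D, H}.
H --> F applies; add {F} → now {C, D, F, H}.
No further FD applies.

{C, D, F, H}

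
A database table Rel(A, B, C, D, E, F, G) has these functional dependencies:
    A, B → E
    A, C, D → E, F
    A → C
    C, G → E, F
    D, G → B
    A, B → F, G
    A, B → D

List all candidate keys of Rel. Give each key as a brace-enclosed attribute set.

Attributes never on any right-hand side: {A} — every candidate key must contain it.
{A, B}⁺ = {A, B, C, D, E, F, G} — all of the relation — so {A, B} is a candidate key.
{A, D, G}⁺ = {A, B, C, D, E, F, G} — all of the relation — so {A, D, G} is a candidate key.
These are minimal and exhaustive — every other superkey contains one of them.

{A, B}, {A, D, G}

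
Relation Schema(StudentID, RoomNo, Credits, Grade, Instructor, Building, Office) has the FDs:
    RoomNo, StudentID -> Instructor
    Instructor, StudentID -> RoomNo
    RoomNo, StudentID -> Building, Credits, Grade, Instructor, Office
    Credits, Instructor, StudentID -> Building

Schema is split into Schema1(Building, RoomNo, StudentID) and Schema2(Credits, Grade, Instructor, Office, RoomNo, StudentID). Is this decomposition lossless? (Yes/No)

Common attributes: {RoomNo, StudentID}; their closure is {Building, Credits, Grade, Instructor, Office, RoomNo, StudentID}.
This includes all of Schema1, so the common attributes are a superkey of Schema1 — the join is lossless.

Yes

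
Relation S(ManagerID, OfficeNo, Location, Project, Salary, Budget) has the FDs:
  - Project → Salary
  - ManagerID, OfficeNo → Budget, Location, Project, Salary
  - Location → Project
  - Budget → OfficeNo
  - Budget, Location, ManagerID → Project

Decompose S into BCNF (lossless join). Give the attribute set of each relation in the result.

{Budget, Location, ManagerID}; {Budget, OfficeNo}; {Location, Project}; {Project, Salary}

Candidate keys of the original relation: {Budget, ManagerID}, {ManagerID, OfficeNo}.
In {Budget, Location, ManagerID, OfficeNo, Project, Salary}, {Project} is not a superkey ({Project}⁺ restricted to this set is {Project, Salary}), so split on Project → Salary into {Project, Salary} and {Budget, Location, ManagerID, OfficeNo, Project}.
{Project, Salary}: every determinant is a superkey — BCNF.
In {Budget, Location, ManagerID, OfficeNo, Project}, {Location} is not a superkey ({Location}⁺ restricted to this set is {Location, Project}), so split on Location → Project into {Location, Project} and {Budget, Location, ManagerID, OfficeNo}.
{Location, Project}: every determinant is a superkey — BCNF.
In {Budget, Location, ManagerID, OfficeNo}, {Budget} is not a superkey ({Budget}⁺ restricted to this set is {Budget, OfficeNo}), so split on Budget → OfficeNo into {Budget, OfficeNo} and {Budget, Location, ManagerID}.
{Budget, OfficeNo}: every determinant is a superkey — BCNF.
{Budget, Location, ManagerID}: every determinant is a superkey — BCNF.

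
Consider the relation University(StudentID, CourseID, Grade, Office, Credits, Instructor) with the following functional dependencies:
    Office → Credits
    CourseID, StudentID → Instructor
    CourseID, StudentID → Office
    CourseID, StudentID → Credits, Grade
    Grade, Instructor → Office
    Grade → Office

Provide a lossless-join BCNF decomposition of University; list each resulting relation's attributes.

{CourseID, Grade, Instructor, StudentID}; {Credits, Office}; {Grade, Office}

Candidate key of the original relation: {CourseID, StudentID}.
In {CourseID, Credits, Grade, Instructor, Office, StudentID}, {Office} is not a superkey ({Office}⁺ restricted to this set is {Credits, Office}), so split on Office → Credits into {Credits, Office} and {CourseID, Grade, Instructor, Office, StudentID}.
{Credits, Office} has no BCNF violation.
In {CourseID, Grade, Instructor, Office, StudentID}, {Grade, Instructor} is not a superkey ({Grade, Instructor}⁺ restricted to this set is {Grade, Instructor, Office}), so split on Grade, Instructor → Office into {Grade, Instructor, Office} and {CourseID, Grade, Instructor, StudentID}.
In {Grade, Instructor, Office}, {Grade} is not a superkey ({Grade}⁺ restricted to this set is {Grade, Office}), so split on Grade → Office into {Grade, Office} and {Grade, Instructor}.
{Grade, Office} has no BCNF violation.
{Grade, Instructor} has no BCNF violation.
{CourseID, Grade, Instructor, StudentID} has no BCNF violation.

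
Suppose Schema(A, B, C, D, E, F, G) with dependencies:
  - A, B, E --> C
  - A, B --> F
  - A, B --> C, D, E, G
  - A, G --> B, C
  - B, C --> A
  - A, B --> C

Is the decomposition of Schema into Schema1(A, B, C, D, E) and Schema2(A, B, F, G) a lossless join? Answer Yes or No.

Yes

Common attributes: {A, B}; their closure is {A, B, C, D, E, F, G}.
This includes all of Schema1, so the common attributes are a superkey of Schema1 — the join is lossless.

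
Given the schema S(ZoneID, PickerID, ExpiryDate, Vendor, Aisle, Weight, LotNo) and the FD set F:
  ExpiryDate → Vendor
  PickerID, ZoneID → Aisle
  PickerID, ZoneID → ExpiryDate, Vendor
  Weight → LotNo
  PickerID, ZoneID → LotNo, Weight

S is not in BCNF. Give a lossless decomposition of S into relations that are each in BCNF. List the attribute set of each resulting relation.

Candidate key of the original relation: {PickerID, ZoneID}.
{Aisle, ExpiryDate, LotNo, PickerID, Vendor, Weight, ZoneID}: {ExpiryDate} determines {ExpiryDate, Vendor} here but is not a superkey — split on ExpiryDate → Vendor, giving {ExpiryDate, Vendor} and {Aisle, ExpiryDate, LotNo, PickerID, Weight, ZoneID}.
{ExpiryDate, Vendor} is in BCNF.
{Aisle, ExpiryDate, LotNo, PickerID, Weight, ZoneID}: {Weight} determines {LotNo, Weight} here but is not a superkey — split on Weight → LotNo, giving {LotNo, Weight} and {Aisle, ExpiryDate, PickerID, Weight, ZoneID}.
{LotNo, Weight} is in BCNF.
{Aisle, ExpiryDate, PickerID, Weight, ZoneID} is in BCNF.

{Aisle, ExpiryDate, PickerID, Weight, ZoneID}; {ExpiryDate, Vendor}; {LotNo, Weight}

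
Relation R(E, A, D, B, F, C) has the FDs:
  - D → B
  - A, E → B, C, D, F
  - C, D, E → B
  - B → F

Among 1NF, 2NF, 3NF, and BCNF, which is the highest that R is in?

2NF

Candidate key: {A, E}. Prime attributes: {A, E}.
D → B breaks BCNF: {D}⁺ = {B, D, F}, so {D} is not a superkey.
D → B determines the non-prime attribute {B} from a non-superkey — 3NF is violated.
No proper subset of a key has a non-prime attribute in its closure, so there is no partial dependency; 2NF holds.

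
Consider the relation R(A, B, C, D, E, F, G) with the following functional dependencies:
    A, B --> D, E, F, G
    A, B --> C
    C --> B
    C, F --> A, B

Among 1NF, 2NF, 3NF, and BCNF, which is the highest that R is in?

Candidate keys: {A, B}, {A, C}, {C, F}. Prime attributes: {A, B, C, F}.
C --> B breaks BCNF: {C}⁺ = {B, C}, so {C} is not a superkey.
But every attribute on its right side ({B}) is prime, and the same holds for every other non-superkey FD, so 3NF still holds.

3NF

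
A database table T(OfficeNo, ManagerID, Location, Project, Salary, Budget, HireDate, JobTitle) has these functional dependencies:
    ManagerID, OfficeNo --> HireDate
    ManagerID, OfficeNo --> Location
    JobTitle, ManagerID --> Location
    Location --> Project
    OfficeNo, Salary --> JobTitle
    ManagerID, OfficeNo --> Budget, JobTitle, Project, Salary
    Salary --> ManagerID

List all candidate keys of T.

{ManagerID, OfficeNo}, {OfficeNo, Salary}

No FD produces {OfficeNo}, so it must be in every candidate key.
Closure of {ManagerID, OfficeNo} is {Budget, HireDate, JobTitle, Location, ManagerID, OfficeNo, Project, Salary}, the whole schema; {ManagerID, OfficeNo} is a candidate key.
Closure of {OfficeNo, Salary} is {Budget, HireDate, JobTitle, Location, ManagerID, OfficeNo, Project, Salary}, the whole schema; {OfficeNo, Salary} is a candidate key.
Any other superkey properly contains one of these, so there are no further candidate keys.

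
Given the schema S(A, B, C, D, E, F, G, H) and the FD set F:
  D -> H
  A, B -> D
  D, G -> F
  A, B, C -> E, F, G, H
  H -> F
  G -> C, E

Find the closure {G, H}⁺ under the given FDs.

{C, E, F, G, H}

Start with {G, H}.
H -> F applies; add {F} → now {F, G, H}.
G -> C, E applies; add {C, E} → now {C, E, F, G, H}.
No further FD applies.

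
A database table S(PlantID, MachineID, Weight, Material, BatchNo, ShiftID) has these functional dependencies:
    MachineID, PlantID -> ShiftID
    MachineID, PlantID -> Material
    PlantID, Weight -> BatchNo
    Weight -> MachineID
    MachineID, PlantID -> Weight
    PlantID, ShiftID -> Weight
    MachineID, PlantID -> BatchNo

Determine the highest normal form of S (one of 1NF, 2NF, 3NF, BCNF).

Candidate keys: {MachineID, PlantID}, {PlantID, ShiftID}, {PlantID, Weight}. Prime attributes: {MachineID, PlantID, ShiftID, Weight}.
Weight -> MachineID: {Weight}⁺ = {MachineID, Weight}, which is not all of the attributes, so the left side is not a superkey — BCNF is violated.
Its right-hand attributes {MachineID} are all prime, as are those of every other non-superkey FD — the relation is in 3NF.

3NF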